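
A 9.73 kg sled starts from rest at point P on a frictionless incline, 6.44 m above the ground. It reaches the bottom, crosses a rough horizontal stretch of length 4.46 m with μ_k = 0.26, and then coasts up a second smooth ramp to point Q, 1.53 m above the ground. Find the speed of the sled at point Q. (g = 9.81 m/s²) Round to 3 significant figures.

Energy at P: mgh₁ = (9.73)(9.81)(6.44) = 614.71 J
Friction loss: W_f = μ_k mg d = 110.7 J
At Q: ½mv² + mgh₂ = mgh₁ − W_f
½mv² = 614.71 − 110.7 − 146.04 = 357.98 J
v = √(2 × 357.98/9.73) = 8.578 m/s

v = 8.58 m/s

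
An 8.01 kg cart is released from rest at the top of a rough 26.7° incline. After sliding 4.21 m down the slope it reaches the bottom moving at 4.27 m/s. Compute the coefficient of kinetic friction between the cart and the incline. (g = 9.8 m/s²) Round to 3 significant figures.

Energy balance down the incline: mg L sinθ − ½mv² = μ_k (mg cosθ) L
mgL sinθ = 148.49 J; ½mv² = 73.023 J
W_f = 148.49 − 73.023 = 75.47 J
μ_k = W_f/(mg cosθ · L) = 75.47/(70.13 × 4.21) = 0.2556

μ_k = 0.256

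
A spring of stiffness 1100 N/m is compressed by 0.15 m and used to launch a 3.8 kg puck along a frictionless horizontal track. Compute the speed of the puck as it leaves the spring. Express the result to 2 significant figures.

Conservation of energy: ½kx² = ½mv²
v = x√(k/m) = 0.15 × √(1100/3.8) = 2.552 m/s

v = 2.6 m/s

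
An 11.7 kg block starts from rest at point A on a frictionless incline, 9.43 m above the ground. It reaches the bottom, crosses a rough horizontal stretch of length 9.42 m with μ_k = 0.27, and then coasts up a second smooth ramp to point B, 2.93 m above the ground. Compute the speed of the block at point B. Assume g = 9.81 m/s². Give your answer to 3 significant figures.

Energy at A: mgh₁ = (11.7)(9.81)(9.43) = 1082.3 J
Friction loss: W_f = μ_k mg d = 291.9 J
At B: ½mv² + mgh₂ = mgh₁ − W_f
½mv² = 1082.3 − 291.9 − 336.30 = 454.13 J
v = √(2 × 454.13/11.7) = 8.811 m/s

v = 8.81 m/s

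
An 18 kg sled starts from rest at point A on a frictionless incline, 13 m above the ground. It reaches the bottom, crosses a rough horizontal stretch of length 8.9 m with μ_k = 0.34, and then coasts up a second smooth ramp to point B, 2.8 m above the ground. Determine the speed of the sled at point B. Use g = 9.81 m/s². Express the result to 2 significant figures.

Energy at A: mgh₁ = (18)(9.81)(13) = 2295.5 J
Friction loss: W_f = μ_k mg d = 534.3 J
At B: ½mv² + mgh₂ = mgh₁ − W_f
½mv² = 2295.5 − 534.3 − 494.42 = 1266.8 J
v = √(2 × 1266.8/18) = 11.86 m/s

v = 12 m/s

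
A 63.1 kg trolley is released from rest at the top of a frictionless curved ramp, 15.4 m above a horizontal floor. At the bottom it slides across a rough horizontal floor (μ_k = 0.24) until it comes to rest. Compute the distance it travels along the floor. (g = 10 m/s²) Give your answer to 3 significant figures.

Applying the work–energy principle:
At rest all PE has been dissipated by friction: mgh = μ_k m g d
d = h/μ_k = 15.4/0.24 = 64.17 m

d = 64.2 m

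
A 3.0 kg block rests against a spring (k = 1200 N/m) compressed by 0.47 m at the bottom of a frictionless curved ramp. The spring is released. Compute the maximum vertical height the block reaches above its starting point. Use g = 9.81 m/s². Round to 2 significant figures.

h = 4.5 m

Energy conservation from release to the highest point: ½kx² = mgh
h = kx²/(2mg) = (1200)(0.47)²/(2 × 3.0 × 9.81) = 4.504 m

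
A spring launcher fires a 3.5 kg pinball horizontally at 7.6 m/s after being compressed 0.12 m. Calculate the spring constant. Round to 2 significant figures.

k = 14000 N/m

Energy stored in the spring equals the launch KE: ½kx² = ½mv²
k = mv²/x² = (3.5)(7.6)²/(0.12)² = 14039 N/m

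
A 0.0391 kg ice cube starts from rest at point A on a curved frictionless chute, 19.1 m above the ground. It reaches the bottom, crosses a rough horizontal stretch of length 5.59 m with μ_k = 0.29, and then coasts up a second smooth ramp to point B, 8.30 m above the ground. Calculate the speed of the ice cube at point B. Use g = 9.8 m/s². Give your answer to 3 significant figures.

v = 13.4 m/s

Energy at A: mgh₁ = (0.0391)(9.8)(19.1) = 7.3187 J
Friction loss: W_f = μ_k mg d = 0.6212 J
At B: ½mv² + mgh₂ = mgh₁ − W_f
½mv² = 7.3187 − 0.6212 − 3.1804 = 3.5172 J
v = √(2 × 3.5172/0.0391) = 13.41 m/s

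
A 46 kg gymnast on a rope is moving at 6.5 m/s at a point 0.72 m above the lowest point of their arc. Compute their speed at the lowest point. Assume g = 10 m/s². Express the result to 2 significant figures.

By conservation of mechanical energy, ½mv₀² + mgh = ½mv²
v² = v₀² + 2gh = (6.5)² + 2(10)(0.72) = 56.650
v = √56.650 = 7.527 m/s

v = 7.5 m/s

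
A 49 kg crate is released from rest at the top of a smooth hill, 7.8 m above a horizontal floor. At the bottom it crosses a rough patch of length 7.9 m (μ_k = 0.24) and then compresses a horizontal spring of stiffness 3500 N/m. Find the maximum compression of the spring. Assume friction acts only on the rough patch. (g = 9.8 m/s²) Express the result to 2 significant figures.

Initial energy: E₁ = mgh = (49)(9.8)(7.8) = 3745.6 J
Friction removes W_f = μ_k mg d = (0.24)(49)(9.8)(7.9) = 910.5 J
Energy reaching the spring: E = 3745.6 − 910.5 = 2835.1 J
At max compression ½kx² = E ⇒ x = √(2E/k) = √(2 × 2835.1/3500) = 1.273 m

x = 1.3 m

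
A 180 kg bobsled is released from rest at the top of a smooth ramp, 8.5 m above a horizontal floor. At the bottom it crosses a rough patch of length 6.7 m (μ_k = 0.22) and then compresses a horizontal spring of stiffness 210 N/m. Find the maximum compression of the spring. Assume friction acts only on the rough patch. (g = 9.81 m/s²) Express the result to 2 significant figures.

x = 11 m

Initial energy: E₁ = mgh = (180)(9.81)(8.5) = 15009 J
Friction removes W_f = μ_k mg d = (0.22)(180)(9.81)(6.7) = 2603 J
Energy reaching the spring: E = 15009 − 2603 = 12407 J
At max compression ½kx² = E ⇒ x = √(2E/k) = √(2 × 12407/210) = 10.87 m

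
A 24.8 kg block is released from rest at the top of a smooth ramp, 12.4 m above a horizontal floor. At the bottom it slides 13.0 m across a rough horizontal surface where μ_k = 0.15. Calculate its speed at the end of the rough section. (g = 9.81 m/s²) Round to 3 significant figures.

Energy at the top = energy at the end + work done against friction:
mgh = ½mv² + μ_k m g d
W_f = μ_k mg d = (0.15)(24.8)(9.81)(13.0) = 474.4 J
½mv² = mgh − W_f = 3016.8 − 474.4 = 2542.4 J
v = √(2 × 2542.4/24.8) = 14.32 m/s

v = 14.3 m/s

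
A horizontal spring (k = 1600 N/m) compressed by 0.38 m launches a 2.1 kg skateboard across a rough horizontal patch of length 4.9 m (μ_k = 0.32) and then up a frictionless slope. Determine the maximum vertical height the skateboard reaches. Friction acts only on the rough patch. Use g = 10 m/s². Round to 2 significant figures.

Spring energy: E₀ = ½kx² = ½(1600)(0.38)² = 115.52 J
Friction: W_f = μ_k mg d = (0.32)(2.1)(10)(4.9) = 32.93 J
Energy at base of ramp: E = 115.52 − 32.93 = 82.592 J
At max height all remaining energy is PE: mgh = E ⇒ h = E/(mg) = 82.592/(2.1 × 10) = 3.933 m

h = 3.9 m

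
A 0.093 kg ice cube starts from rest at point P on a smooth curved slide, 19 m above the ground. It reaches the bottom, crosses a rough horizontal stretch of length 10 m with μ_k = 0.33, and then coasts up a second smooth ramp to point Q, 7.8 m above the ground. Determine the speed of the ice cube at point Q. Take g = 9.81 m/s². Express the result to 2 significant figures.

Energy at P: mgh₁ = (0.093)(9.81)(19) = 17.334 J
Friction loss: W_f = μ_k mg d = 3.011 J
At Q: ½mv² + mgh₂ = mgh₁ − W_f
½mv² = 17.334 − 3.011 − 7.1162 = 7.2074 J
v = √(2 × 7.2074/0.093) = 12.45 m/s

v = 12 m/s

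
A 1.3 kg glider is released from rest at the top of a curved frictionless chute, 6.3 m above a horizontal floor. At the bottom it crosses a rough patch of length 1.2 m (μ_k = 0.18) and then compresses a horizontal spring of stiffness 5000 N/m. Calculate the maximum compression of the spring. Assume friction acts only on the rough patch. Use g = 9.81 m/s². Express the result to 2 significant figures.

Initial energy: E₁ = mgh = (1.3)(9.81)(6.3) = 80.344 J
Friction removes W_f = μ_k mg d = (0.18)(1.3)(9.81)(1.2) = 2.755 J
Energy reaching the spring: E = 80.344 − 2.755 = 77.589 J
At max compression ½kx² = E ⇒ x = √(2E/k) = √(2 × 77.589/5000) = 0.1762 m

x = 0.18 m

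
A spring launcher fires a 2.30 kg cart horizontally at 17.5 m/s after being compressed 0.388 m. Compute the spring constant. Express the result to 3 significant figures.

k = 4680 N/m

Energy stored in the spring equals the launch KE: ½kx² = ½mv²
k = mv²/x² = (2.30)(17.5)²/(0.388)² = 4679 N/m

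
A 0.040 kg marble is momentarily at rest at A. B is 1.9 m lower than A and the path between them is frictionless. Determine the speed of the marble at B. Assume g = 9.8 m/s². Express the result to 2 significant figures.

v = 6.1 m/s

Energy conservation between the two points: mgh = ½mv²
v = √(2gh) = √(2 × 9.8 × 1.9) = √37.240 = 6.102 m/s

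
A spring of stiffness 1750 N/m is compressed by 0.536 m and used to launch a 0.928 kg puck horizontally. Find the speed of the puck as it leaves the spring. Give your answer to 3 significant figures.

v = 23.3 m/s

Spring PE converts entirely to kinetic energy: ½kx² = ½mv²
v = x√(k/m) = 0.536 × √(1750/0.928) = 23.28 m/s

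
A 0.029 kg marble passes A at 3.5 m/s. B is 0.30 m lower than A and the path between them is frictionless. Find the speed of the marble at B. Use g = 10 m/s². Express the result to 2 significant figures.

By conservation of mechanical energy, ½mv₀² + mgh = ½mv²
v² = v₀² + 2gh = (3.5)² + 2(10)(0.30) = 18.250
v = √18.250 = 4.272 m/s

v = 4.3 m/s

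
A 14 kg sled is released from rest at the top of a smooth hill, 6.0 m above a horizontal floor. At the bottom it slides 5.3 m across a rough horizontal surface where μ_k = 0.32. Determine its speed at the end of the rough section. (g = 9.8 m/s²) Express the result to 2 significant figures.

v = 9.2 m/s

Applying the work–energy principle:
mgh = ½mv² + μ_k m g d
W_f = μ_k mg d = (0.32)(14)(9.8)(5.3) = 232.7 J
½mv² = mgh − W_f = 823.20 − 232.7 = 590.51 J
v = √(2 × 590.51/14) = 9.185 m/s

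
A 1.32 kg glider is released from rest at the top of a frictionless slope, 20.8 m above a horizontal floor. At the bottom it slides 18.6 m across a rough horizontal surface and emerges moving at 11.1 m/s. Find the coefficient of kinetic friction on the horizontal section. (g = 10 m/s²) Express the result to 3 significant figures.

Energy bookkeeping (friction removes W_f = μ_k N d):
mgh = ½mv² + μ_k m g d
mgh = 274.56 J; ½mv² = 81.319 J
W_f = 274.56 − 81.319 = 193.2 J
μ_k = W_f/(mg·d) = 193.2/(13.20 × 18.6) = 0.7871

μ_k = 0.787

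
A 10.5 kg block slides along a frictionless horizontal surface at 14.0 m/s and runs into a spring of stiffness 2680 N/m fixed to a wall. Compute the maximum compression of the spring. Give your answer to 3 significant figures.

Conservation of energy between contact and max compression: ½mv² = ½kx²
x = v√(m/k) = 14.0 × √(10.5/2680) = 0.8763 m

x = 0.876 m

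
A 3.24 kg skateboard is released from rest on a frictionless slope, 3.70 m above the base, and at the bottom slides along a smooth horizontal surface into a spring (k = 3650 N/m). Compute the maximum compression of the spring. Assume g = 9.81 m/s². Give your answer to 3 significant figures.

x = 0.254 m

Energy conservation (no friction) from release to max compression: mgh = ½kx²
x = √(2mgh/k) = √(2 × 3.24 × 9.81 × 3.70 / 3650) = 0.2538 m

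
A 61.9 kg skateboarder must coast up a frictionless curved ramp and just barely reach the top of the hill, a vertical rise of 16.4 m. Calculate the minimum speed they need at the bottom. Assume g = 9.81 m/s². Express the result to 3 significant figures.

v = 17.9 m/s

At the top they are momentarily at rest, so all KE converts to PE: ½mv² = mgh
v = √(2gh) = √(2 × 9.81 × 16.4) = 17.94 m/s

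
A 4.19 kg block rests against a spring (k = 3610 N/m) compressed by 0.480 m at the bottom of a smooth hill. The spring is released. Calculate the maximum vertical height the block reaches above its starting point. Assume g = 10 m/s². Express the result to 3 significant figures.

All spring PE becomes gravitational PE at the highest point: ½kx² = mgh
h = kx²/(2mg) = (3610)(0.480)²/(2 × 4.19 × 10) = 9.925 m

h = 9.93 m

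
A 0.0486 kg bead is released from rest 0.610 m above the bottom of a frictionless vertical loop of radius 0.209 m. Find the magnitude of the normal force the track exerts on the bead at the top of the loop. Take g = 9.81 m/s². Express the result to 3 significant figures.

Energy from release to top (height 2r): mgh = ½mv_top² + mg(2r)
v_top² = 2g(h − 2r) = 2(9.81)(0.610 − 0.4180) = 3.7670 m²/s²
At the top, both N and weight point toward the centre: N + mg = mv_top²/r
N = m(v_top²/r − g) = 0.0486(3.7670/0.209 − 9.81) = 0.3992 N

N = 0.399 N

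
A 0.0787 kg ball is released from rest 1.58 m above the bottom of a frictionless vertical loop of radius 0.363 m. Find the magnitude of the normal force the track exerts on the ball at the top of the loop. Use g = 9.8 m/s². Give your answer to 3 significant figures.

Energy from release to top (height 2r): mgh = ½mv_top² + mg(2r)
v_top² = 2g(h − 2r) = 2(9.8)(1.58 − 0.7260) = 16.738 m²/s²
At the top, both N and weight point toward the centre: N + mg = mv_top²/r
N = m(v_top²/r − g) = 0.0787(16.738/0.363 − 9.8) = 2.858 N

N = 2.86 N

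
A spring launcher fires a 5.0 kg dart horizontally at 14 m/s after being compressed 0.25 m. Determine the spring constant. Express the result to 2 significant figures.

Spring PE at full compression equals KE at release: ½kx² = ½mv²
k = mv²/x² = (5.0)(14)²/(0.25)² = 15680 N/m

k = 16000 N/m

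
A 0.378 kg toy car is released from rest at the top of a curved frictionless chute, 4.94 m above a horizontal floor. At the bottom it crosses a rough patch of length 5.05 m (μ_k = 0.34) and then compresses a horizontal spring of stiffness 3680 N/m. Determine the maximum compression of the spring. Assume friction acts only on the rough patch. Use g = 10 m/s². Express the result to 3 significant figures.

Initial energy: E₁ = mgh = (0.378)(10)(4.94) = 18.673 J
Friction removes W_f = μ_k mg d = (0.34)(0.378)(10)(5.05) = 6.490 J
Energy reaching the spring: E = 18.673 − 6.490 = 12.183 J
At max compression ½kx² = E ⇒ x = √(2E/k) = √(2 × 12.183/3680) = 0.08137 m

x = 0.0814 m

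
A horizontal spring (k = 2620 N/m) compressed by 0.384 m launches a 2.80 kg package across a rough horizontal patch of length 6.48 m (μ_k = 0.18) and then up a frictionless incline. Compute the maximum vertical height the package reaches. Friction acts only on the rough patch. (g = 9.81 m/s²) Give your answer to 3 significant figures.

h = 5.87 m

Spring energy: E₀ = ½kx² = ½(2620)(0.384)² = 193.17 J
Friction: W_f = μ_k mg d = (0.18)(2.80)(9.81)(6.48) = 32.04 J
Energy at base of ramp: E = 193.17 − 32.04 = 161.13 J
At max height all remaining energy is PE: mgh = E ⇒ h = E/(mg) = 161.13/(2.80 × 9.81) = 5.866 m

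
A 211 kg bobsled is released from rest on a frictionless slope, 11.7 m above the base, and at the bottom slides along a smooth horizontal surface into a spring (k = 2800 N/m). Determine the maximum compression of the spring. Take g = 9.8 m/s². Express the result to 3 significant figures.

Energy conservation (no friction) from release to max compression: mgh = ½kx²
x = √(2mgh/k) = √(2 × 211 × 9.8 × 11.7 / 2800) = 4.157 m

x = 4.16 m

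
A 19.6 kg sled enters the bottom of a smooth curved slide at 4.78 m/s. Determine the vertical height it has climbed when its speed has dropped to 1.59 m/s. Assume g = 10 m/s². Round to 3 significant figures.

h = 1.02 m

Conservation of energy: ½mv₁² = ½mv₂² + mgh
h = (v₁² − v₂²)/(2g) = (4.78² − 1.59²)/(2 × 10) = 1.016 m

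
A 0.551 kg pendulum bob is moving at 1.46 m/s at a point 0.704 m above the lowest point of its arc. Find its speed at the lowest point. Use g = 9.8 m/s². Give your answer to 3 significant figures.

Energy conservation between the two points: ½mv₀² + mgh = ½mv²
The mass cancels from both sides.
v² = v₀² + 2gh = (1.46)² + 2(9.8)(0.704) = 15.930
v = √15.930 = 3.991 m/s

v = 3.99 m/s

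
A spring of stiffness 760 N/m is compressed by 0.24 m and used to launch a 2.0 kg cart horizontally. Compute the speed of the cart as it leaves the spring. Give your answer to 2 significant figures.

The cart leaves the spring when the spring is at natural length, so ½kx² = ½mv²
v = x√(k/m) = 0.24 × √(760/2.0) = 4.678 m/s

v = 4.7 m/s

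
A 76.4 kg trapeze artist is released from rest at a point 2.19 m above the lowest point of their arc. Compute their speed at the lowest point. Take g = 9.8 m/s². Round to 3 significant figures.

By conservation of mechanical energy, mgh = ½mv²
v = √(2gh) = √(2 × 9.8 × 2.19) = √42.924 = 6.552 m/s

v = 6.55 m/s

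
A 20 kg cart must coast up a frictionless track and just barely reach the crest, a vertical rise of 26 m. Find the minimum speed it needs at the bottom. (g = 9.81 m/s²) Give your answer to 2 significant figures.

v = 23 m/s

At the top it is momentarily at rest, so all KE converts to PE: ½mv² = mgh
v = √(2gh) = √(2 × 9.81 × 26) = 22.59 m/s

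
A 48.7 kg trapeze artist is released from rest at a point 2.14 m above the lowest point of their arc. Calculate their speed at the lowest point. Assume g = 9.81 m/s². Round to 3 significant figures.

v = 6.48 m/s

By conservation of mechanical energy, mgh = ½mv²
v = √(2gh) = √(2 × 9.81 × 2.14) = √41.987 = 6.480 m/s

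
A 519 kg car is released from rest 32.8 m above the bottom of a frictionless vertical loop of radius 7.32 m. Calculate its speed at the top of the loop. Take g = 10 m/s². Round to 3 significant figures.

v = 19.1 m/s

Energy conservation: mgh = ½mv_top² + mg(2r)
v_top² = 2g(h − 2r) = 2(10)(32.8 − 14.64) = 363.2
v_top = 19.06 m/s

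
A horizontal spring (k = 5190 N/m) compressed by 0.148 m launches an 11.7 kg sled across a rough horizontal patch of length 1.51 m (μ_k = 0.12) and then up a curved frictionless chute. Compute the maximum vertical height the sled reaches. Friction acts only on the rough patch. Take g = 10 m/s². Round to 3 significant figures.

h = 0.305 m

Spring energy: E₀ = ½kx² = ½(5190)(0.148)² = 56.841 J
Friction: W_f = μ_k mg d = (0.12)(11.7)(10)(1.51) = 21.20 J
Energy at base of ramp: E = 56.841 − 21.20 = 35.640 J
At max height all remaining energy is PE: mgh = E ⇒ h = E/(mg) = 35.640/(11.7 × 10) = 0.3046 m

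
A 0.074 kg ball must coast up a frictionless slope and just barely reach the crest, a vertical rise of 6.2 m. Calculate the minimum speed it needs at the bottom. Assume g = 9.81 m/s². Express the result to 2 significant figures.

At the top it is momentarily at rest, so all KE converts to PE: ½mv² = mgh
v = √(2gh) = √(2 × 9.81 × 6.2) = 11.03 m/s

v = 11 m/s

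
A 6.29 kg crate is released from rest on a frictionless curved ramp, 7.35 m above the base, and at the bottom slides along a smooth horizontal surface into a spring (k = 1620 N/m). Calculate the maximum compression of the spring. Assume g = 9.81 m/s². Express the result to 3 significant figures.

At max compression the crate is momentarily at rest: mgh = ½kx²
x = √(2mgh/k) = √(2 × 6.29 × 9.81 × 7.35 / 1620) = 0.7483 m

x = 0.748 m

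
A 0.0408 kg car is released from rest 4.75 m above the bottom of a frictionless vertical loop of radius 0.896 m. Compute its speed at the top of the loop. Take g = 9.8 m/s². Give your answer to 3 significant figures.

v = 7.61 m/s

Energy conservation: mgh = ½mv_top² + mg(2r)
v_top² = 2g(h − 2r) = 2(9.8)(4.75 − 1.792) = 57.98
v_top = 7.614 m/s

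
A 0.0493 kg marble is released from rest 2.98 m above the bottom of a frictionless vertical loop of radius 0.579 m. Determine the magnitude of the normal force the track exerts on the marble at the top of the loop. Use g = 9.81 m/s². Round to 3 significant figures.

Energy from release to top (height 2r): mgh = ½mv_top² + mg(2r)
v_top² = 2g(h − 2r) = 2(9.81)(2.98 − 1.158) = 35.748 m²/s²
At the top, both N and weight point toward the centre: N + mg = mv_top²/r
N = m(v_top²/r − g) = 0.0493(35.748/0.579 − 9.81) = 2.560 N

N = 2.56 N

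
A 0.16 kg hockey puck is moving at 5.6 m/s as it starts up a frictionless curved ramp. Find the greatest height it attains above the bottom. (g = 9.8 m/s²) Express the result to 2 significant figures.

h = 1.6 m

By energy conservation, ½mv² = mgh
h = v²/(2g) = 5.6²/(2 × 9.8) = 1.600 m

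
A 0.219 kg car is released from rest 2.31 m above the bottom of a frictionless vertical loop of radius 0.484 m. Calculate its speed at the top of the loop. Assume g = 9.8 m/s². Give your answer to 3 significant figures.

v = 5.13 m/s

Energy conservation: mgh = ½mv_top² + mg(2r)
v_top² = 2g(h − 2r) = 2(9.8)(2.31 − 0.9680) = 26.30
v_top = 5.129 m/s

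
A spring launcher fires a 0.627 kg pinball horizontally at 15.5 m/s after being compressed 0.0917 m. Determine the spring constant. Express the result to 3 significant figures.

k = 17900 N/m

Spring PE at full compression equals KE at release: ½kx² = ½mv²
k = mv²/x² = (0.627)(15.5)²/(0.0917)² = 17914 N/m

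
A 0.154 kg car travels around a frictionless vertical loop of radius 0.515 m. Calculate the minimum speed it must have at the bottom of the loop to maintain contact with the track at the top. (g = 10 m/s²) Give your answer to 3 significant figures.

At the top: mg = mv_top²/r ⇒ v_top² = gr = 5.150 m²/s²
Energy from bottom to top (height 2r): ½mv_bot² = ½mv_top² + mg(2r)
v_bot² = gr + 4gr = 5gr = 25.75
v_bot = √(5gr) = 5.074 m/s

v = 5.07 m/s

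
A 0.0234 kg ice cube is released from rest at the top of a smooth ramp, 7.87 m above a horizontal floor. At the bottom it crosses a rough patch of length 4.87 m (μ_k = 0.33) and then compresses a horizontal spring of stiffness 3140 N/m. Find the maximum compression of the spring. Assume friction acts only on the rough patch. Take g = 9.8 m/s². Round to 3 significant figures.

x = 0.0302 m

Initial energy: E₁ = mgh = (0.0234)(9.8)(7.87) = 1.8047 J
Friction removes W_f = μ_k mg d = (0.33)(0.0234)(9.8)(4.87) = 0.3685 J
Energy reaching the spring: E = 1.8047 − 0.3685 = 1.4362 J
At max compression ½kx² = E ⇒ x = √(2E/k) = √(2 × 1.4362/3140) = 0.03025 m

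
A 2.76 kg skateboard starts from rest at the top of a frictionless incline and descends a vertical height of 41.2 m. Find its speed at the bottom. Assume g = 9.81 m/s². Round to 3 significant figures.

Energy conservation between the two points: mgh = ½mv²
v = √(2gh) = √(2 × 9.81 × 41.2) = √808.34 = 28.43 m/s

v = 28.4 m/s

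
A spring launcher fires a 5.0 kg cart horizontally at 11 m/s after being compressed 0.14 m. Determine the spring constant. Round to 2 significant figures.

½kx² = ½mv²
k = mv²/x² = (5.0)(11)²/(0.14)² = 30867 N/m

k = 31000 N/m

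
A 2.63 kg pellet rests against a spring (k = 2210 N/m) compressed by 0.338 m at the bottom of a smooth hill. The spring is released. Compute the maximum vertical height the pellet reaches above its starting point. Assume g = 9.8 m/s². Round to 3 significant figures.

All spring PE becomes gravitational PE at the highest point: ½kx² = mgh
h = kx²/(2mg) = (2210)(0.338)²/(2 × 2.63 × 9.8) = 4.898 m

h = 4.90 m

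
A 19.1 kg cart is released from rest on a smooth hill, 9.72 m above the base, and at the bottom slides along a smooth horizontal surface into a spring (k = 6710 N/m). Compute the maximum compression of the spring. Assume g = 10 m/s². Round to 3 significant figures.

x = 0.744 m

Energy conservation (no friction) from release to max compression: mgh = ½kx²
x = √(2mgh/k) = √(2 × 19.1 × 10 × 9.72 / 6710) = 0.7439 m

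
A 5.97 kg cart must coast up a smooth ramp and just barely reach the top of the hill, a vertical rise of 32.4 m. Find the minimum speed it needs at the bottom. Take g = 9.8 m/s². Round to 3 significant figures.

v = 25.2 m/s

At the top it is momentarily at rest, so all KE converts to PE: ½mv² = mgh
v = √(2gh) = √(2 × 9.8 × 32.4) = 25.20 m/s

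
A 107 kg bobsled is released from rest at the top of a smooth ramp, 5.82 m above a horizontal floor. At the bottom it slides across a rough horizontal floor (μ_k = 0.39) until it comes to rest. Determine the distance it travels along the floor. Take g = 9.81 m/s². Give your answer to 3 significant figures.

Energy at the top = energy at the end + work done against friction:
At rest all PE has been dissipated by friction: mgh = μ_k m g d
d = h/μ_k = 5.82/0.39 = 14.92 m

d = 14.9 m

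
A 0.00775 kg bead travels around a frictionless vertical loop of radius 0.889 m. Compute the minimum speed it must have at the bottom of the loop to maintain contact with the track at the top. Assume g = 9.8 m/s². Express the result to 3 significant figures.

At the top: mg = mv_top²/r ⇒ v_top² = gr = 8.712 m²/s²
Energy from bottom to top (height 2r): ½mv_bot² = ½mv_top² + mg(2r)
v_bot² = gr + 4gr = 5gr = 43.56
v_bot = √(5gr) = 6.600 m/s

v = 6.60 m/s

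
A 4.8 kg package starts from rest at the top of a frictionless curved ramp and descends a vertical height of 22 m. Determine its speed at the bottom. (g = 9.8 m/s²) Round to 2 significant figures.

v = 21 m/s

Energy conservation between the two points: mgh = ½mv²
v = √(2gh) = √(2 × 9.8 × 22) = √431.20 = 20.77 m/s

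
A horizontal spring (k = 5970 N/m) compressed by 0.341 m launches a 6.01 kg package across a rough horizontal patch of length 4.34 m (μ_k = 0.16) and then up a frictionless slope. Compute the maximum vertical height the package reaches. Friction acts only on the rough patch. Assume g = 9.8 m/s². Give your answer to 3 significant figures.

Spring energy: E₀ = ½kx² = ½(5970)(0.341)² = 347.10 J
Friction: W_f = μ_k mg d = (0.16)(6.01)(9.8)(4.34) = 40.90 J
Energy at base of ramp: E = 347.10 − 40.90 = 306.20 J
At max height all remaining energy is PE: mgh = E ⇒ h = E/(mg) = 306.20/(6.01 × 9.8) = 5.199 m

h = 5.20 m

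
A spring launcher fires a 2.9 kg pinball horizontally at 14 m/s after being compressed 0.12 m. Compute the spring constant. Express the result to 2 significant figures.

Spring PE at full compression equals KE at release: ½kx² = ½mv²
k = mv²/x² = (2.9)(14)²/(0.12)² = 39472 N/m

k = 39000 N/m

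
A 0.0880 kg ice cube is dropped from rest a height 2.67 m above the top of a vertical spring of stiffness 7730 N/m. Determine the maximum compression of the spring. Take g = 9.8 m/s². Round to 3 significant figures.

Measuring PE from the top of the relaxed spring, at max compression the cube has dropped H + x with zero KE, so:
mg(H + x) = ½kx²
½(7730)x² − (0.0880)(9.8)x − (0.0880)(9.8)(2.67) = 0
3865x² − 0.8624x − 2.303 = 0
x = [0.8624 + √(0.7437 + 35598)]/(2 × 3865) = 0.02452 m

x = 0.0245 m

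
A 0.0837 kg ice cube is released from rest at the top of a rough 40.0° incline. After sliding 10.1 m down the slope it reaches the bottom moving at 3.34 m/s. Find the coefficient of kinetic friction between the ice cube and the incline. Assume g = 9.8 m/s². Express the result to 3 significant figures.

mgh = ½mv² + μ_k (mg cosθ) L, with h = L sinθ
mgL sinθ = 5.3253 J; ½mv² = 0.46686 J
W_f = 5.3253 − 0.46686 = 4.858 J
μ_k = W_f/(mg cosθ · L) = 4.858/(0.6284 × 10.1) = 0.7655

μ_k = 0.766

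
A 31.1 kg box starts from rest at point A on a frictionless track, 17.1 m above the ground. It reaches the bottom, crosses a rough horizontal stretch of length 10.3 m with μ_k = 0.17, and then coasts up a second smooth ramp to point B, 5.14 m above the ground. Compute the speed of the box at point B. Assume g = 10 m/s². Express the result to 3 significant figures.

v = 14.3 m/s

Energy at A: mgh₁ = (31.1)(10)(17.1) = 5318.1 J
Friction loss: W_f = μ_k mg d = 544.6 J
At B: ½mv² + mgh₂ = mgh₁ − W_f
½mv² = 5318.1 − 544.6 − 1598.5 = 3175.0 J
v = √(2 × 3175.0/31.1) = 14.29 m/s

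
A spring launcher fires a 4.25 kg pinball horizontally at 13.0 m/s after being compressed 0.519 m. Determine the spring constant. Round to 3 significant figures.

Spring PE at full compression equals KE at release: ½kx² = ½mv²
k = mv²/x² = (4.25)(13.0)²/(0.519)² = 2666 N/m

k = 2670 N/m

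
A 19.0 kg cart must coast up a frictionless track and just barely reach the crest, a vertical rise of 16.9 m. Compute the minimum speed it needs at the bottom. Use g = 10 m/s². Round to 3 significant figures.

At the top it is momentarily at rest, so all KE converts to PE: ½mv² = mgh
v = √(2gh) = √(2 × 10 × 16.9) = 18.38 m/s

v = 18.4 m/s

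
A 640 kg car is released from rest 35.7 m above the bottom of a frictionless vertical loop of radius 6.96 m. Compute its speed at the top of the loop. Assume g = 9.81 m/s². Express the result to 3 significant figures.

v = 20.7 m/s

Energy conservation: mgh = ½mv_top² + mg(2r)
v_top² = 2g(h − 2r) = 2(9.81)(35.7 − 13.92) = 427.3
v_top = 20.67 m/s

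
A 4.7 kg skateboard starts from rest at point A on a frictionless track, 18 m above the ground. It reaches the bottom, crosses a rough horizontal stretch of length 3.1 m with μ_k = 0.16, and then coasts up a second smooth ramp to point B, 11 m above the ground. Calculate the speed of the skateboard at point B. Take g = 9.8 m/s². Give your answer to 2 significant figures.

v = 11 m/s

Energy at A: mgh₁ = (4.7)(9.8)(18) = 829.08 J
Friction loss: W_f = μ_k mg d = 22.85 J
At B: ½mv² + mgh₂ = mgh₁ − W_f
½mv² = 829.08 − 22.85 − 506.66 = 299.57 J
v = √(2 × 299.57/4.7) = 11.29 m/s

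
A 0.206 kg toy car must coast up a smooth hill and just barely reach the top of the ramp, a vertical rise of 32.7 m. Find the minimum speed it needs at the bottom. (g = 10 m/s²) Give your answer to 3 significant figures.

At the top it is momentarily at rest, so all KE converts to PE: ½mv² = mgh
v = √(2gh) = √(2 × 10 × 32.7) = 25.57 m/s

v = 25.6 m/s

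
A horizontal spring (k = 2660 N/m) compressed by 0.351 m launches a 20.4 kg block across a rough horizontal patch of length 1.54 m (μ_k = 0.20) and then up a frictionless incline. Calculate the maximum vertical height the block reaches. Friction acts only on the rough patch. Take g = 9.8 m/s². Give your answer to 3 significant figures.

Spring energy: E₀ = ½kx² = ½(2660)(0.351)² = 163.86 J
Friction: W_f = μ_k mg d = (0.20)(20.4)(9.8)(1.54) = 61.58 J
Energy at base of ramp: E = 163.86 − 61.58 = 102.28 J
At max height all remaining energy is PE: mgh = E ⇒ h = E/(mg) = 102.28/(20.4 × 9.8) = 0.5116 m

h = 0.512 m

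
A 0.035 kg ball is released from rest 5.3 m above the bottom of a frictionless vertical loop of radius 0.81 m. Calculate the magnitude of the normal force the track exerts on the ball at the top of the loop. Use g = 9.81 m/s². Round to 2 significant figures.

Energy from release to top (height 2r): mgh = ½mv_top² + mg(2r)
v_top² = 2g(h − 2r) = 2(9.81)(5.3 − 1.620) = 72.202 m²/s²
At the top, both N and weight point toward the centre: N + mg = mv_top²/r
N = m(v_top²/r − g) = 0.035(72.202/0.81 − 9.81) = 2.776 N

N = 2.8 N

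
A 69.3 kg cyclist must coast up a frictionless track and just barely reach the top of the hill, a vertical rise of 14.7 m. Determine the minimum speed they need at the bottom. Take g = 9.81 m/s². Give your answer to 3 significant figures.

v = 17.0 m/s

At the top they are momentarily at rest, so all KE converts to PE: ½mv² = mgh
v = √(2gh) = √(2 × 9.81 × 14.7) = 16.98 m/s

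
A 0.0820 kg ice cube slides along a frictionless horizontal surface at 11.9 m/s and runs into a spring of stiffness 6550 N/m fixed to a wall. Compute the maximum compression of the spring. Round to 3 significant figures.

x = 0.0421 m

Conservation of energy between contact and max compression: ½mv² = ½kx²
x = v√(m/k) = 11.9 × √(0.0820/6550) = 0.04210 m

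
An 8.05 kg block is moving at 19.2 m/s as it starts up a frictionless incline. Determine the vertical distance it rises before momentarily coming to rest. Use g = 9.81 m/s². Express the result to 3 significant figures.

h = 18.8 m

By energy conservation, ½mv² = mgh
h = v²/(2g) = 19.2²/(2 × 9.81) = 18.79 m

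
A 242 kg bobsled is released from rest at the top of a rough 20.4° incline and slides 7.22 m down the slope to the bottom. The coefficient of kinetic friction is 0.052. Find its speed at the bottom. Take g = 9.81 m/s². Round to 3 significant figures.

v = 6.52 m/s

Work–energy: mg(L sinθ) − μ_k(mg cosθ)L = ½mv²
mgh = mgL sinθ = (242)(9.81)(7.22)sin20.4° = 5974.7 J
W_f = μ_k mg cosθ · L = (0.052)(242)(9.81)cos20.4°·7.22 = 835.4 J
½mv² = 5974.7 − 835.4 = 5139.3 J
v = √(2 × 5139.3/242) = 6.517 m/s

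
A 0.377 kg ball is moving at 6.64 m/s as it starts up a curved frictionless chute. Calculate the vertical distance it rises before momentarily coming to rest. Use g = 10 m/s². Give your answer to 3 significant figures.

Setting KE at the bottom equal to PE gained: ½mv² = mgh
h = v²/(2g) = 6.64²/(2 × 10) = 2.204 m

h = 2.20 m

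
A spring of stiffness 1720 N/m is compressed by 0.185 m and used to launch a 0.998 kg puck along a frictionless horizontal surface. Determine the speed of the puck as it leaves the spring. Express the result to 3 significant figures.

v = 7.68 m/s

The puck leaves the spring when the spring is at natural length, so ½kx² = ½mv²
v = x√(k/m) = 0.185 × √(1720/0.998) = 7.680 m/s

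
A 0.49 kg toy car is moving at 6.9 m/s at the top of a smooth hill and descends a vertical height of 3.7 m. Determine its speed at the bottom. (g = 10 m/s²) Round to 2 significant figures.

Equating total energy at the two states: ½mv₀² + mgh = ½mv²
v² = v₀² + 2gh = (6.9)² + 2(10)(3.7) = 121.61
v = √121.61 = 11.03 m/s

v = 11 m/s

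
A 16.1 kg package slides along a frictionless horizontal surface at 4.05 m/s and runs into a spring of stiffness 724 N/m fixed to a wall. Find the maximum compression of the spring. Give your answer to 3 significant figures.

Conservation of energy between contact and max compression: ½mv² = ½kx²
x = v√(m/k) = 4.05 × √(16.1/724) = 0.6039 m

x = 0.604 m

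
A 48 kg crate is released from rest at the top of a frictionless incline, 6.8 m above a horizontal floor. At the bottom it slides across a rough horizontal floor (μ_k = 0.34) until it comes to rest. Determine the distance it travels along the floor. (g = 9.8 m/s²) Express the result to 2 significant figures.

Energy at the top = energy at the end + work done against friction:
At rest all PE has been dissipated by friction: mgh = μ_k m g d
d = h/μ_k = 6.8/0.34 = 20.00 m

d = 20 m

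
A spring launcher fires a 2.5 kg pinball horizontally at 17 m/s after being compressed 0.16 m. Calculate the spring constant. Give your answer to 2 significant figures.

½kx² = ½mv²
k = mv²/x² = (2.5)(17)²/(0.16)² = 28223 N/m

k = 28000 N/m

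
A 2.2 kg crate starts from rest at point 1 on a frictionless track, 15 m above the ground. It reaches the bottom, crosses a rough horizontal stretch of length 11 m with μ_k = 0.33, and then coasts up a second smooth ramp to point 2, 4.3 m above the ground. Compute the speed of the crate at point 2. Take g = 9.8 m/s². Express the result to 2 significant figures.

Energy at 1: mgh₁ = (2.2)(9.8)(15) = 323.40 J
Friction loss: W_f = μ_k mg d = 78.26 J
At 2: ½mv² + mgh₂ = mgh₁ − W_f
½mv² = 323.40 − 78.26 − 92.708 = 152.43 J
v = √(2 × 152.43/2.2) = 11.77 m/s

v = 12 m/s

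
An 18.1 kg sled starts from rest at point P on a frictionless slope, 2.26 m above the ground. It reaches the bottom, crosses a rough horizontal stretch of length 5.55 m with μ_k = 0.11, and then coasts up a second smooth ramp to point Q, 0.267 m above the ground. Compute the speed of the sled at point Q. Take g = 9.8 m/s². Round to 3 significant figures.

v = 5.21 m/s

Energy at P: mgh₁ = (18.1)(9.8)(2.26) = 400.88 J
Friction loss: W_f = μ_k mg d = 108.3 J
At Q: ½mv² + mgh₂ = mgh₁ − W_f
½mv² = 400.88 − 108.3 − 47.360 = 245.23 J
v = √(2 × 245.23/18.1) = 5.205 m/s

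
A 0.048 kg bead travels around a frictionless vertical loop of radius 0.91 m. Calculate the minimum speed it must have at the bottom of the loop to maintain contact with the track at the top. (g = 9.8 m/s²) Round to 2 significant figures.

At the top: mg = mv_top²/r ⇒ v_top² = gr = 8.918 m²/s²
Energy from bottom to top (height 2r): ½mv_bot² = ½mv_top² + mg(2r)
v_bot² = gr + 4gr = 5gr = 44.59
v_bot = √(5gr) = 6.678 m/s

v = 6.7 m/s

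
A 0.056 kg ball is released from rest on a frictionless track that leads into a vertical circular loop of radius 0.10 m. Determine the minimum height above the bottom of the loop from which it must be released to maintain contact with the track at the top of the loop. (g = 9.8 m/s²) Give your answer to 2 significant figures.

h = 0.25 m

At the top, for minimum speed gravity alone supplies the centripetal force: mg = mv_top²/r ⇒ v_top² = gr = 0.9800 m²/s²
Energy conservation from release height h to the top (height 2r): mgh = ½mv_top² + mg(2r)
h = v_top²/(2g) + 2r = r/2 + 2r = 5r/2 = 0.2500 m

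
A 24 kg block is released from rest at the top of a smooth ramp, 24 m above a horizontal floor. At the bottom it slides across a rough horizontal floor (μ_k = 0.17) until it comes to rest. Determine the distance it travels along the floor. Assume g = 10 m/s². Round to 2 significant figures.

Energy at the top = energy at the end + work done against friction:
At rest all PE has been dissipated by friction: mgh = μ_k m g d
d = h/μ_k = 24/0.17 = 141.2 m

d = 140 m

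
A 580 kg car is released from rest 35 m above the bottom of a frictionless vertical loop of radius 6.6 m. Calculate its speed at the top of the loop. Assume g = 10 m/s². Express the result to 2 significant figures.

v = 21 m/s

Energy conservation: mgh = ½mv_top² + mg(2r)
v_top² = 2g(h − 2r) = 2(10)(35 − 13.20) = 436.0
v_top = 20.88 m/s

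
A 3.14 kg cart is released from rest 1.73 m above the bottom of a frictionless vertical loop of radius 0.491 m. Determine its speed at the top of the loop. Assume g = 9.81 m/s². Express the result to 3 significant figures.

v = 3.83 m/s

Energy conservation: mgh = ½mv_top² + mg(2r)
v_top² = 2g(h − 2r) = 2(9.81)(1.73 − 0.9820) = 14.68
v_top = 3.831 m/s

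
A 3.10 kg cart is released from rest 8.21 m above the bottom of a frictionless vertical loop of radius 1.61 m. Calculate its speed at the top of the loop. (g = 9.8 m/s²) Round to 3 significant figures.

v = 9.89 m/s

Energy conservation: mgh = ½mv_top² + mg(2r)
v_top² = 2g(h − 2r) = 2(9.8)(8.21 − 3.220) = 97.80
v_top = 9.890 m/s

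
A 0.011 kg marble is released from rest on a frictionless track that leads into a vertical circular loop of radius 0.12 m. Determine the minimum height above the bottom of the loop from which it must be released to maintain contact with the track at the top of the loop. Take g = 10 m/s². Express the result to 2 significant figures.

At the top, for minimum speed gravity alone supplies the centripetal force: mg = mv_top²/r ⇒ v_top² = gr = 1.200 m²/s²
Energy conservation from release height h to the top (height 2r): mgh = ½mv_top² + mg(2r)
h = v_top²/(2g) + 2r = r/2 + 2r = 5r/2 = 0.3000 m

h = 0.30 m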